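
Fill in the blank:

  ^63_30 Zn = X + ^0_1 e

Cu-63

Conserve mass number: 63 = A + 0, so A = 63.
Conserve atomic number: 30 = Z + 1, so Z = 29.
Z = 29 is copper, so the species is ^63_29 Cu.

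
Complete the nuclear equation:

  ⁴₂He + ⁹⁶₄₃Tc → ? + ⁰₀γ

Conserve mass number: 4 + 96 = A + 0, so A = 100.
Conserve atomic number: 2 + 43 = Z + 0, so Z = 45.
Z = 45 is rhodium, so the species is ¹⁰⁰₄₅Rh.

Rh-100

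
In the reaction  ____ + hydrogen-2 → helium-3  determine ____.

proton

Conserve mass number: A + 2 = 3, so A = 1.
Conserve atomic number: Z + 1 = 2, so Z = 1.
A = 1 and Z = 1 is hydrogen-1 — a proton.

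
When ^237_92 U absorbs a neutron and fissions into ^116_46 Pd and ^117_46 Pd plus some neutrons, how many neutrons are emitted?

Conserve mass number: 238 = 116 + 117 + k, so k = 238 − 233 = 5.
Check atomic number: 92 = 46 + 46 + 0 = 92. ✓

5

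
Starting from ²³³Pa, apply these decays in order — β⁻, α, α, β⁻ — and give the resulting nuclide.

Ac-225

Start: (A, Z) = (233, 91).
After β⁻: (233, 92).
After α: (229, 90).
After α: (225, 88).
After β⁻: (225, 89).
Z = 89 is actinium.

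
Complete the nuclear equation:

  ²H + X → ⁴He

deuteron

Conserve mass number: 2 + A = 4, so A = 2.
Conserve atomic number: 1 + Z = 2, so Z = 1.
A = 2 and Z = 1 is ²H — a deuteron.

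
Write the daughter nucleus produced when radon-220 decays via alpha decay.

Alpha decay: mass number changes by -4, atomic number by -2.
A: 220 − 4 = 216; Z: 86 − 2 = 84.
Z = 84 is polonium, so the daughter is polonium-216.

Po-216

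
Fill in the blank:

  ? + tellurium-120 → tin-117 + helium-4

Conserve mass number: A + 120 = 117 + 4, so A = 1.
Conserve atomic number: Z + 52 = 50 + 2, so Z = 0.
A = 1 and Z = 0 is neutron — a neutron.

neutron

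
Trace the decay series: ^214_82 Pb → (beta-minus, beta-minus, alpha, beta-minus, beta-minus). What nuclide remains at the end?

Po-210

Start: (A, Z) = (214, 82).
After β⁻: (214, 83).
After β⁻: (214, 84).
After α: (210, 82).
After β⁻: (210, 83).
After β⁻: (210, 84).
Z = 84 is polonium.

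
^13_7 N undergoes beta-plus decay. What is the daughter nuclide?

Beta-plus decay: mass number changes by +0, atomic number by -1.
A: 13 = 13; Z: 7 − 1 = 6.
Z = 6 is carbon, so the daughter is ^13_6 C.

C-13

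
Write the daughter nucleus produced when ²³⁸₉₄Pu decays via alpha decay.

Alpha decay: mass number changes by -4, atomic number by -2.
A: 238 − 4 = 234; Z: 94 − 2 = 92.
Z = 92 is uranium, so the daughter is ²³⁴₉₂U.

U-234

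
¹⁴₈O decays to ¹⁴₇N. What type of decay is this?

ΔA = 14 − 14 = 0; ΔZ = 7 − 8 = -1.
A is unchanged and Z drops by 1 — a proton has become a neutron (β⁺ emission or electron capture).

beta-plus decay or electron capture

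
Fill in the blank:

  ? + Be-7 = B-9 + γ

deuteron

Conserve mass number: A + 7 = 9 + 0, so A = 2.
Conserve atomic number: Z + 4 = 5 + 0, so Z = 1.
A = 2 and Z = 1 is H-2 — a deuteron.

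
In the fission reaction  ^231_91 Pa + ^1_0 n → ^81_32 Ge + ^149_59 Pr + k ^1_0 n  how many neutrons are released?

2

Conserve mass number: 232 = 81 + 149 + k, so k = 232 − 230 = 2.
Check atomic number: 91 = 32 + 59 + 0 = 91. ✓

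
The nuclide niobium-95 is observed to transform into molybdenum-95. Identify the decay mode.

beta-minus decay

ΔA = 95 − 95 = 0; ΔZ = 42 − 41 = +1.
A is unchanged and Z rises by 1 — a neutron has become a proton (β⁻ decay).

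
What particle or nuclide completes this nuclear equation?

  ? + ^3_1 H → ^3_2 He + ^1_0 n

proton

Conserve mass number: A + 3 = 3 + 1, so A = 1.
Conserve atomic number: Z + 1 = 2 + 0, so Z = 1.
A = 1 and Z = 1 is ^1_1 H — a proton.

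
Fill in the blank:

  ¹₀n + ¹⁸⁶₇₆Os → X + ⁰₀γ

Os-187

Conserve mass number: 1 + 186 = A + 0, so A = 187.
Conserve atomic number: 0 + 76 = Z + 0, so Z = 76.
Z = 76 is osmium, so the species is ¹⁸⁷₇₆Os.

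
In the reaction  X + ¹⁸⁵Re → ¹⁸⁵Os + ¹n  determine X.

proton

Conserve mass number: A + 185 = 185 + 1, so A = 1.
Conserve atomic number: Z + 75 = 76 + 0, so Z = 1.
A = 1 and Z = 1 is ¹H — a proton.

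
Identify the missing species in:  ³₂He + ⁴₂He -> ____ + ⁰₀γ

Be-7

Conserve mass number: 3 + 4 = A + 0, so A = 7.
Conserve atomic number: 2 + 2 = Z + 0, so Z = 4.
Z = 4 is beryllium, so the species is ⁷₄Be.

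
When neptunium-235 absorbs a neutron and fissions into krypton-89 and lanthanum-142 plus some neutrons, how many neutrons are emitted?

5

Conserve mass number: 236 = 89 + 142 + k, so k = 236 − 231 = 5.
Check atomic number: 93 = 36 + 57 + 0 = 93. ✓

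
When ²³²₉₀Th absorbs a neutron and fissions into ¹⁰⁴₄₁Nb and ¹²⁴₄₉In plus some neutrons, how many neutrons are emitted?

Conserve mass number: 233 = 104 + 124 + k, so k = 233 − 228 = 5.
Check atomic number: 90 = 41 + 49 + 0 = 90. ✓

5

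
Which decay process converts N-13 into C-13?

beta-plus decay or electron capture

ΔA = 13 − 13 = 0; ΔZ = 6 − 7 = -1.
A is unchanged and Z drops by 1 — a proton has become a neutron (β⁺ emission or electron capture).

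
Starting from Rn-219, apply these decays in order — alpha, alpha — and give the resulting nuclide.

Pb-211

Start: (A, Z) = (219, 86).
After α: (215, 84).
After α: (211, 82).
Z = 82 is lead.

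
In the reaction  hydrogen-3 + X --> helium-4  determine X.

proton

Conserve mass number: 3 + A = 4, so A = 1.
Conserve atomic number: 1 + Z = 2, so Z = 1.
A = 1 and Z = 1 is hydrogen-1 — a proton.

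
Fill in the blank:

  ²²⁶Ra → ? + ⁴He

Conserve mass number: 226 = A + 4, so A = 222.
Conserve atomic number: 88 = Z + 2, so Z = 86.
Z = 86 is radon, so the species is ²²²Rn.

Rn-222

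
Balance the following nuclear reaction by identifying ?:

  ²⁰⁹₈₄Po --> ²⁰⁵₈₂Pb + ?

alpha particle

Conserve mass number: 209 = 205 + A, so A = 4.
Conserve atomic number: 84 = 82 + Z, so Z = 2.
A = 4 and Z = 2 is ⁴₂He — an alpha particle.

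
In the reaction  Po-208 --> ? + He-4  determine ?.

Pb-204

Conserve mass number: 208 = A + 4, so A = 204.
Conserve atomic number: 84 = Z + 2, so Z = 82.
Z = 82 is lead, so the species is Pb-204.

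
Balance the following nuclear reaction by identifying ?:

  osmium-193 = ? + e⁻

Ir-193

Conserve mass number: 193 = A + 0, so A = 193.
Conserve atomic number: 76 = Z − 1, so Z = 77.
Z = 77 is iridium, so the species is iridium-193.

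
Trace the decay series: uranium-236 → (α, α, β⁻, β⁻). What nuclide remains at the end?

Th-228

Start: (A, Z) = (236, 92).
After α: (232, 90).
After α: (228, 88).
After β⁻: (228, 89).
After β⁻: (228, 90).
Z = 90 is thorium.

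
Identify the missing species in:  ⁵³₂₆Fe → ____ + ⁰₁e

Conserve mass number: 53 = A + 0, so A = 53.
Conserve atomic number: 26 = Z + 1, so Z = 25.
Z = 25 is manganese, so the species is ⁵³₂₅Mn.

Mn-53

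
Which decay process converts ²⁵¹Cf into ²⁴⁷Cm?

alpha decay

ΔA = 247 − 251 = -4; ΔZ = 96 − 98 = -2.
A drops by 4 and Z drops by 2 — the signature of alpha emission.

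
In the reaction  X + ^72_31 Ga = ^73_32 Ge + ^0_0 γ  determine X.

proton

Conserve mass number: A + 72 = 73 + 0, so A = 1.
Conserve atomic number: Z + 31 = 32 + 0, so Z = 1.
A = 1 and Z = 1 is ^1_1 H — a proton.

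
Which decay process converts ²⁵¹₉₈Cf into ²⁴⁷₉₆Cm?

alpha decay

ΔA = 247 − 251 = -4; ΔZ = 96 − 98 = -2.
A drops by 4 and Z drops by 2 — the signature of alpha emission.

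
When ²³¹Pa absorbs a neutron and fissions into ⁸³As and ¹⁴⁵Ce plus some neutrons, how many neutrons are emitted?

Conserve mass number: 232 = 83 + 145 + k, so k = 232 − 228 = 4.
Check atomic number: 91 = 33 + 58 + 0 = 91. ✓

4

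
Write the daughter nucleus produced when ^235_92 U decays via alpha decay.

Alpha decay: mass number changes by -4, atomic number by -2.
A: 235 − 4 = 231; Z: 92 − 2 = 90.
Z = 90 is thorium, so the daughter is ^231_90 Th.

Th-231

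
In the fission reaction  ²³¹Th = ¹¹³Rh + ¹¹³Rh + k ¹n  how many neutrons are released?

Conserve mass number: 231 = 113 + 113 + k, so k = 231 − 226 = 5.
Check atomic number: 90 = 45 + 45 + 0 = 90. ✓

5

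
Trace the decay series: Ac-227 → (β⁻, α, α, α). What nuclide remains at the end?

Po-215

Start: (A, Z) = (227, 89).
After β⁻: (227, 90).
After α: (223, 88).
After α: (219, 86).
After α: (215, 84).
Z = 84 is polonium.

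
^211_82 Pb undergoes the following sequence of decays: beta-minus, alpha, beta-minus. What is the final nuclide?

Start: (A, Z) = (211, 82).
After β⁻: (211, 83).
After α: (207, 81).
After β⁻: (207, 82).
Z = 82 is lead.

Pb-207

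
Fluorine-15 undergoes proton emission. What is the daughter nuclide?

O-14

Proton emission: mass number changes by -1, atomic number by -1.
A: 15 − 1 = 14; Z: 9 − 1 = 8.
Z = 8 is oxygen, so the daughter is oxygen-14.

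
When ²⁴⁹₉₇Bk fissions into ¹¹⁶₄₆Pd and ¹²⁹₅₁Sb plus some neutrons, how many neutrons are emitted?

Conserve mass number: 249 = 116 + 129 + k, so k = 249 − 245 = 4.
Check atomic number: 97 = 46 + 51 + 0 = 97. ✓

4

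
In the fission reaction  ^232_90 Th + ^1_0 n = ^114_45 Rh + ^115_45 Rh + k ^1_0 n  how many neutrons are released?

4

Conserve mass number: 233 = 114 + 115 + k, so k = 233 − 229 = 4.
Check atomic number: 90 = 45 + 45 + 0 = 90. ✓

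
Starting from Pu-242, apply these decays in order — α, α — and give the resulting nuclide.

Start: (A, Z) = (242, 94).
After α: (238, 92).
After α: (234, 90).
Z = 90 is thorium.

Th-234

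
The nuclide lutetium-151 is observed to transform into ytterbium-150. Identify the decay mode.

proton emission

ΔA = 150 − 151 = -1; ΔZ = 70 − 71 = -1.
A drops by 1 and Z drops by 1 — a proton was emitted.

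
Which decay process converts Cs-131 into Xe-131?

ΔA = 131 − 131 = 0; ΔZ = 54 − 55 = -1.
A is unchanged and Z drops by 1 — a proton has become a neutron (β⁺ emission or electron capture).

beta-plus decay or electron capture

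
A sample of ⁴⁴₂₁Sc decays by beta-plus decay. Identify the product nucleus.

Ca-44

Beta-plus decay: mass number changes by +0, atomic number by -1.
A: 44 = 44; Z: 21 − 1 = 20.
Z = 20 is calcium, so the daughter is ⁴⁴₂₀Ca.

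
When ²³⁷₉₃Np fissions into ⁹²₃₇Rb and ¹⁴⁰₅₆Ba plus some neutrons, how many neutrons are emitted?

Conserve mass number: 237 = 92 + 140 + k, so k = 237 − 232 = 5.
Check atomic number: 93 = 37 + 56 + 0 = 93. ✓

5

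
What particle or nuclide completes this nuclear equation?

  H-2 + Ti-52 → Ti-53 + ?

Conserve mass number: 2 + 52 = 53 + A, so A = 1.
Conserve atomic number: 1 + 22 = 22 + Z, so Z = 1.
A = 1 and Z = 1 is H-1 — a proton.

proton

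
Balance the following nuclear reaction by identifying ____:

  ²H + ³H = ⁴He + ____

Conserve mass number: 2 + 3 = 4 + A, so A = 1.
Conserve atomic number: 1 + 1 = 2 + Z, so Z = 0.
A = 1 and Z = 0 is ¹n — a neutron.

neutron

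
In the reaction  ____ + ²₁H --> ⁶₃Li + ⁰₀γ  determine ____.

Conserve mass number: A + 2 = 6 + 0, so A = 4.
Conserve atomic number: Z + 1 = 3 + 0, so Z = 2.
A = 4 and Z = 2 is ⁴₂He — an alpha particle.

alpha particle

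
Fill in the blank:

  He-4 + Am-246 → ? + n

Bk-249

Conserve mass number: 4 + 246 = A + 1, so A = 249.
Conserve atomic number: 2 + 95 = Z + 0, so Z = 97.
Z = 97 is berkelium, so the species is Bk-249.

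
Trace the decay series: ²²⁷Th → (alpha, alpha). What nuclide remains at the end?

Rn-219

Start: (A, Z) = (227, 90).
After α: (223, 88).
After α: (219, 86).
Z = 86 is radon.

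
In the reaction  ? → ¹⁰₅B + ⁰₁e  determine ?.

C-10

Conserve mass number: A = 10 + 0, so A = 10.
Conserve atomic number: Z = 5 + 1, so Z = 6.
Z = 6 is carbon, so the species is ¹⁰₆C.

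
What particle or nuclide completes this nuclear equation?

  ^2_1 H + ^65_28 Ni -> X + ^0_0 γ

Cu-67

Conserve mass number: 2 + 65 = A + 0, so A = 67.
Conserve atomic number: 1 + 28 = Z + 0, so Z = 29.
Z = 29 is copper, so the species is ^67_29 Cu.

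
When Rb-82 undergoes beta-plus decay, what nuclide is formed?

Kr-82

Beta-plus decay: mass number changes by +0, atomic number by -1.
A: 82 = 82; Z: 37 − 1 = 36.
Z = 36 is krypton, so the daughter is Kr-82.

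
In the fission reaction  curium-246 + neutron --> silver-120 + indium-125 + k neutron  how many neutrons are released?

2

Conserve mass number: 247 = 120 + 125 + k, so k = 247 − 245 = 2.
Check atomic number: 96 = 47 + 49 + 0 = 96. ✓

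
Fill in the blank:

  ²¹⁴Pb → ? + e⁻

Conserve mass number: 214 = A + 0, so A = 214.
Conserve atomic number: 82 = Z − 1, so Z = 83.
Z = 83 is bismuth, so the species is ²¹⁴Bi.

Bi-214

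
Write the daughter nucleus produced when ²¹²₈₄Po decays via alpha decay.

Pb-208

Alpha decay: mass number changes by -4, atomic number by -2.
A: 212 − 4 = 208; Z: 84 − 2 = 82.
Z = 82 is lead, so the daughter is ²⁰⁸₈₂Pb.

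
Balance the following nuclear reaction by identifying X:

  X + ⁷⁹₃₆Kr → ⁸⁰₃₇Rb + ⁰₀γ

Conserve mass number: A + 79 = 80 + 0, so A = 1.
Conserve atomic number: Z + 36 = 37 + 0, so Z = 1.
A = 1 and Z = 1 is ¹₁H — a proton.

proton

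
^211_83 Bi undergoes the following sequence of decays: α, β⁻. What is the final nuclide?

Pb-207

Start: (A, Z) = (211, 83).
After α: (207, 81).
After β⁻: (207, 82).
Z = 82 is lead.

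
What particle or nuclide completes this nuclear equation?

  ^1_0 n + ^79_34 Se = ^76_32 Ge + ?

Conserve mass number: 1 + 79 = 76 + A, so A = 4.
Conserve atomic number: 0 + 34 = 32 + Z, so Z = 2.
A = 4 and Z = 2 is ^4_2 He — an alpha particle.

alpha particle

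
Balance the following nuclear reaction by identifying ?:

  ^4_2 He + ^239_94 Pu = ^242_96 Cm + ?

neutron

Conserve mass number: 4 + 239 = 242 + A, so A = 1.
Conserve atomic number: 2 + 94 = 96 + Z, so Z = 0.
A = 1 and Z = 0 is ^1_0 n — a neutron.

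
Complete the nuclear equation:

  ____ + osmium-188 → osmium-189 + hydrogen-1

Conserve mass number: A + 188 = 189 + 1, so A = 2.
Conserve atomic number: Z + 76 = 76 + 1, so Z = 1.
A = 2 and Z = 1 is hydrogen-2 — a deuteron.

deuteron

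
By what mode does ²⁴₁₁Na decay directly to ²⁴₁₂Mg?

ΔA = 24 − 24 = 0; ΔZ = 12 − 11 = +1.
A is unchanged and Z rises by 1 — a neutron has become a proton (β⁻ decay).

beta-minus decay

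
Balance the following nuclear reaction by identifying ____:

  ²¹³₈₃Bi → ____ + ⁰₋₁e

Conserve mass number: 213 = A + 0, so A = 213.
Conserve atomic number: 83 = Z − 1, so Z = 84.
Z = 84 is polonium, so the species is ²¹³₈₄Po.

Po-213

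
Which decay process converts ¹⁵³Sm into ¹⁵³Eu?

beta-minus decay

ΔA = 153 − 153 = 0; ΔZ = 63 − 62 = +1.
A is unchanged and Z rises by 1 — a neutron has become a proton (β⁻ decay).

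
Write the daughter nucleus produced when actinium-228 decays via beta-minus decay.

Th-228

Beta-minus decay: mass number changes by +0, atomic number by +1.
A: 228 = 228; Z: 89 + 1 = 90.
Z = 90 is thorium, so the daughter is thorium-228.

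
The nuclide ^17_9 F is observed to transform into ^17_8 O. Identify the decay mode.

beta-plus decay or electron capture

ΔA = 17 − 17 = 0; ΔZ = 8 − 9 = -1.
A is unchanged and Z drops by 1 — a proton has become a neutron (β⁺ emission or electron capture).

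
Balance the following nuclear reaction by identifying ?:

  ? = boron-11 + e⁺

Conserve mass number: A = 11 + 0, so A = 11.
Conserve atomic number: Z = 5 + 1, so Z = 6.
Z = 6 is carbon, so the species is carbon-11.

C-11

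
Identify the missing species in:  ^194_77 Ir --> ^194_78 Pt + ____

Conserve mass number: 194 = 194 + A, so A = 0.
Conserve atomic number: 77 = 78 + Z, so Z = -1.
A = 0 and Z = -1 is ^0_-1 e — a beta-minus particle.

beta-minus particle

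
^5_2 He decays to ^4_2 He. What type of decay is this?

ΔA = 4 − 5 = -1; ΔZ = 2 − 2 = +0.
A drops by 1 with Z unchanged — a neutron was emitted.

neutron emission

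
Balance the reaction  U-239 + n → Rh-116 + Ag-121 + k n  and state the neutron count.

3

Conserve mass number: 240 = 116 + 121 + k, so k = 240 − 237 = 3.
Check atomic number: 92 = 45 + 47 + 0 = 92. ✓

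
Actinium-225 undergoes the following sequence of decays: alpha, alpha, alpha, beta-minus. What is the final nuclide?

Start: (A, Z) = (225, 89).
After α: (221, 87).
After α: (217, 85).
After α: (213, 83).
After β⁻: (213, 84).
Z = 84 is polonium.

Po-213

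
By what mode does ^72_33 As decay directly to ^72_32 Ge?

ΔA = 72 − 72 = 0; ΔZ = 32 − 33 = -1.
A is unchanged and Z drops by 1 — a proton has become a neutron (β⁺ emission or electron capture).

beta-plus decay or electron capture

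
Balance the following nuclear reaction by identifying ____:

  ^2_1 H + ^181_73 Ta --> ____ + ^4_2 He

Hf-179

Conserve mass number: 2 + 181 = A + 4, so A = 179.
Conserve atomic number: 1 + 73 = Z + 2, so Z = 72.
Z = 72 is hafnium, so the species is ^179_72 Hf.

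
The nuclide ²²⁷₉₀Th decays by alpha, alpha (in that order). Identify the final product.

Rn-219

Start: (A, Z) = (227, 90).
After α: (223, 88).
After α: (219, 86).
Z = 86 is radon.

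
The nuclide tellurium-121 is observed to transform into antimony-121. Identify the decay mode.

ΔA = 121 − 121 = 0; ΔZ = 51 − 52 = -1.
A is unchanged and Z drops by 1 — a proton has become a neutron (β⁺ emission or electron capture).

beta-plus decay or electron capture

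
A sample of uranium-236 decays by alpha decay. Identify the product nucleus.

Th-232

Alpha decay: mass number changes by -4, atomic number by -2.
A: 236 − 4 = 232; Z: 92 − 2 = 90.
Z = 90 is thorium, so the daughter is thorium-232.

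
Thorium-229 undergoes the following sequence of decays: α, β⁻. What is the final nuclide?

Start: (A, Z) = (229, 90).
After α: (225, 88).
After β⁻: (225, 89).
Z = 89 is actinium.

Ac-225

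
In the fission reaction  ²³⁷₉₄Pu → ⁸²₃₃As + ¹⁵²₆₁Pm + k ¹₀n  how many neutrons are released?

3

Conserve mass number: 237 = 82 + 152 + k, so k = 237 − 234 = 3.
Check atomic number: 94 = 33 + 61 + 0 = 94. ✓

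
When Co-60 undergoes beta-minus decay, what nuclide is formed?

Ni-60

Beta-minus decay: mass number changes by +0, atomic number by +1.
A: 60 = 60; Z: 27 + 1 = 28.
Z = 28 is nickel, so the daughter is Ni-60.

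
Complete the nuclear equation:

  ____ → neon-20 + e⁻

Conserve mass number: A = 20 + 0, so A = 20.
Conserve atomic number: Z = 10 − 1, so Z = 9.
Z = 9 is fluorine, so the species is fluorine-20.

F-20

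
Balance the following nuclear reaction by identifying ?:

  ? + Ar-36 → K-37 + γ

proton

Conserve mass number: A + 36 = 37 + 0, so A = 1.
Conserve atomic number: Z + 18 = 19 + 0, so Z = 1.
A = 1 and Z = 1 is H-1 — a proton.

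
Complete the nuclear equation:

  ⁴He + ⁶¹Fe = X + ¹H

Co-64

Conserve mass number: 4 + 61 = A + 1, so A = 64.
Conserve atomic number: 2 + 26 = Z + 1, so Z = 27.
Z = 27 is cobalt, so the species is ⁶⁴Co.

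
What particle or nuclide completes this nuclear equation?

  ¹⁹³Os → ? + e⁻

Ir-193

Conserve mass number: 193 = A + 0, so A = 193.
Conserve atomic number: 76 = Z − 1, so Z = 77.
Z = 77 is iridium, so the species is ¹⁹³Ir.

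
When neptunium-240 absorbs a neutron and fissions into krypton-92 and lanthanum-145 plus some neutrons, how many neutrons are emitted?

4

Conserve mass number: 241 = 92 + 145 + k, so k = 241 − 237 = 4.
Check atomic number: 93 = 36 + 57 + 0 = 93. ✓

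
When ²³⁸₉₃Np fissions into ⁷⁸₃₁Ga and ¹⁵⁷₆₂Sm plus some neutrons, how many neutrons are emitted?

Conserve mass number: 238 = 78 + 157 + k, so k = 238 − 235 = 3.
Check atomic number: 93 = 31 + 62 + 0 = 93. ✓

3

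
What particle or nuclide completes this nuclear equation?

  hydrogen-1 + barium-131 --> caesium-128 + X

Conserve mass number: 1 + 131 = 128 + A, so A = 4.
Conserve atomic number: 1 + 56 = 55 + Z, so Z = 2.
A = 4 and Z = 2 is helium-4 — an alpha particle.

alpha particle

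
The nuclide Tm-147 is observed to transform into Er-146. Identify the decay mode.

ΔA = 146 − 147 = -1; ΔZ = 68 − 69 = -1.
A drops by 1 and Z drops by 1 — a proton was emitted.

proton emission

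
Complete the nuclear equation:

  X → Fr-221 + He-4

Ac-225

Conserve mass number: A = 221 + 4, so A = 225.
Conserve atomic number: Z = 87 + 2, so Z = 89.
Z = 89 is actinium, so the species is Ac-225.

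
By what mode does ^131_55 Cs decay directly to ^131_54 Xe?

ΔA = 131 − 131 = 0; ΔZ = 54 − 55 = -1.
A is unchanged and Z drops by 1 — a proton has become a neutron (β⁺ emission or electron capture).

beta-plus decay or electron capture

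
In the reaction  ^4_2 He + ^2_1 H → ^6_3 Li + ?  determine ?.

Conserve mass number: 4 + 2 = 6 + A, so A = 0.
Conserve atomic number: 2 + 1 = 3 + Z, so Z = 0.
A = 0 and Z = 0 is ^0_0 γ — a gamma ray.

gamma ray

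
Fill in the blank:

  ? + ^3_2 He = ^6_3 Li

triton

Conserve mass number: A + 3 = 6, so A = 3.
Conserve atomic number: Z + 2 = 3, so Z = 1.
A = 3 and Z = 1 is ^3_1 H — a triton.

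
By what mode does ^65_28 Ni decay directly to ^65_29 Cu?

ΔA = 65 − 65 = 0; ΔZ = 29 − 28 = +1.
A is unchanged and Z rises by 1 — a neutron has become a proton (β⁻ decay).

beta-minus decay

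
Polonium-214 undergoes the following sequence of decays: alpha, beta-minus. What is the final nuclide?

Start: (A, Z) = (214, 84).
After α: (210, 82).
After β⁻: (210, 83).
Z = 83 is bismuth.

Bi-210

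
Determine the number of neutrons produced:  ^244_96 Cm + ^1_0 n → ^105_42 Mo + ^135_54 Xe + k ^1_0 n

Conserve mass number: 245 = 105 + 135 + k, so k = 245 − 240 = 5.
Check atomic number: 96 = 42 + 54 + 0 = 96. ✓

5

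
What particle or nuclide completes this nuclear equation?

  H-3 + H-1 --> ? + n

He-3

Conserve mass number: 3 + 1 = A + 1, so A = 3.
Conserve atomic number: 1 + 1 = Z + 0, so Z = 2.
Z = 2 is helium, so the species is He-3.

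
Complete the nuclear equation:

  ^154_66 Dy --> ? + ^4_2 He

Gd-150

Conserve mass number: 154 = A + 4, so A = 150.
Conserve atomic number: 66 = Z + 2, so Z = 64.
Z = 64 is gadolinium, so the species is ^150_64 Gd.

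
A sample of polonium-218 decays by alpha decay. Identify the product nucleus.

Alpha decay: mass number changes by -4, atomic number by -2.
A: 218 − 4 = 214; Z: 84 − 2 = 82.
Z = 82 is lead, so the daughter is lead-214.

Pb-214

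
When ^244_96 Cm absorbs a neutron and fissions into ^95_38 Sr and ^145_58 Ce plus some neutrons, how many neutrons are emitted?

5

Conserve mass number: 245 = 95 + 145 + k, so k = 245 − 240 = 5.
Check atomic number: 96 = 38 + 58 + 0 = 96. ✓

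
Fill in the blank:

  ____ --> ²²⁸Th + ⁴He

U-232

Conserve mass number: A = 228 + 4, so A = 232.
Conserve atomic number: Z = 90 + 2, so Z = 92.
Z = 92 is uranium, so the species is ²³²U.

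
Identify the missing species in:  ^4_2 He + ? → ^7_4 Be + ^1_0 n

alpha particle

Conserve mass number: 4 + A = 7 + 1, so A = 4.
Conserve atomic number: 2 + Z = 4 + 0, so Z = 2.
A = 4 and Z = 2 is ^4_2 He — an alpha particle.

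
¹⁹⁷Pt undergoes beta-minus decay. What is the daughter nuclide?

Au-197

Beta-minus decay: mass number changes by +0, atomic number by +1.
A: 197 = 197; Z: 78 + 1 = 79.
Z = 79 is gold, so the daughter is ¹⁹⁷Au.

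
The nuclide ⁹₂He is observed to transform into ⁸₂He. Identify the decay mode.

ΔA = 8 − 9 = -1; ΔZ = 2 − 2 = +0.
A drops by 1 with Z unchanged — a neutron was emitted.

neutron emission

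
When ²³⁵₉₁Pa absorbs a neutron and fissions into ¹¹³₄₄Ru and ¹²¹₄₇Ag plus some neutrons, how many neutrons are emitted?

Conserve mass number: 236 = 113 + 121 + k, so k = 236 − 234 = 2.
Check atomic number: 91 = 44 + 47 + 0 = 91. ✓

2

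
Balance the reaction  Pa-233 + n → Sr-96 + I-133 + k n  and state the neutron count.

5

Conserve mass number: 234 = 96 + 133 + k, so k = 234 − 229 = 5.
Check atomic number: 91 = 38 + 53 + 0 = 91. ✓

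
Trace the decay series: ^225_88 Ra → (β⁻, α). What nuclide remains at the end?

Start: (A, Z) = (225, 88).
After β⁻: (225, 89).
After α: (221, 87).
Z = 87 is francium.

Fr-221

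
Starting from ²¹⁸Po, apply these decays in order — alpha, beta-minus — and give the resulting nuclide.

Start: (A, Z) = (218, 84).
After α: (214, 82).
After β⁻: (214, 83).
Z = 83 is bismuth.

Bi-214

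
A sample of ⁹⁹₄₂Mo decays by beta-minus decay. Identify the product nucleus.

Beta-minus decay: mass number changes by +0, atomic number by +1.
A: 99 = 99; Z: 42 + 1 = 43.
Z = 43 is technetium, so the daughter is ⁹⁹₄₃Tc.

Tc-99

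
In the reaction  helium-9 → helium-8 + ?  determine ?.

neutron

Conserve mass number: 9 = 8 + A, so A = 1.
Conserve atomic number: 2 = 2 + Z, so Z = 0.
A = 1 and Z = 0 is neutron — a neutron.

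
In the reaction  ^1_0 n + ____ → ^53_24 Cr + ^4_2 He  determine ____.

Fe-56

Conserve mass number: 1 + A = 53 + 4, so A = 56.
Conserve atomic number: 0 + Z = 24 + 2, so Z = 26.
Z = 26 is iron, so the species is ^56_26 Fe.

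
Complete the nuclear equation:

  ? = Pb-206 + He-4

Po-210

Conserve mass number: A = 206 + 4, so A = 210.
Conserve atomic number: Z = 82 + 2, so Z = 84.
Z = 84 is polonium, so the species is Po-210.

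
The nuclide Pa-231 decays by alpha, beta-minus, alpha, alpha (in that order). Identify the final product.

Start: (A, Z) = (231, 91).
After α: (227, 89).
After β⁻: (227, 90).
After α: (223, 88).
After α: (219, 86).
Z = 86 is radon.

Rn-219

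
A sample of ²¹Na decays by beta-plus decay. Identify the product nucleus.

Beta-plus decay: mass number changes by +0, atomic number by -1.
A: 21 = 21; Z: 11 − 1 = 10.
Z = 10 is neon, so the daughter is ²¹Ne.

Ne-21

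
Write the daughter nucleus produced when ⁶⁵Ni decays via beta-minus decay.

Beta-minus decay: mass number changes by +0, atomic number by +1.
A: 65 = 65; Z: 28 + 1 = 29.
Z = 29 is copper, so the daughter is ⁶⁵Cu.

Cu-65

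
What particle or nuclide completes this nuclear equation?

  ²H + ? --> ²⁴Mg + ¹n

Na-23

Conserve mass number: 2 + A = 24 + 1, so A = 23.
Conserve atomic number: 1 + Z = 12 + 0, so Z = 11.
Z = 11 is sodium, so the species is ²³Na.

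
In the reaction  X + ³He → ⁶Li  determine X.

Conserve mass number: A + 3 = 6, so A = 3.
Conserve atomic number: Z + 2 = 3, so Z = 1.
A = 3 and Z = 1 is ³H — a triton.

triton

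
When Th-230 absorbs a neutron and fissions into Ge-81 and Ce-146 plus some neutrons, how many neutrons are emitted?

Conserve mass number: 231 = 81 + 146 + k, so k = 231 − 227 = 4.
Check atomic number: 90 = 32 + 58 + 0 = 90. ✓

4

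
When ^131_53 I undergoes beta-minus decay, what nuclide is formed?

Xe-131

Beta-minus decay: mass number changes by +0, atomic number by +1.
A: 131 = 131; Z: 53 + 1 = 54.
Z = 54 is xenon, so the daughter is ^131_54 Xe.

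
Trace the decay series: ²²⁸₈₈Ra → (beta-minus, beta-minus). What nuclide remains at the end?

Th-228

Start: (A, Z) = (228, 88).
After β⁻: (228, 89).
After β⁻: (228, 90).
Z = 90 is thorium.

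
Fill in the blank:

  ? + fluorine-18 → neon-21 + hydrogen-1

Conserve mass number: A + 18 = 21 + 1, so A = 4.
Conserve atomic number: Z + 9 = 10 + 1, so Z = 2.
A = 4 and Z = 2 is helium-4 — an alpha particle.

alpha particle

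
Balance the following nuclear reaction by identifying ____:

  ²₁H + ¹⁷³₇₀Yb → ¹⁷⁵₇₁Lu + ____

Conserve mass number: 2 + 173 = 175 + A, so A = 0.
Conserve atomic number: 1 + 70 = 71 + Z, so Z = 0.
A = 0 and Z = 0 is ⁰₀γ — a gamma ray.

gamma ray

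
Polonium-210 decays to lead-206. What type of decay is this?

alpha decay

ΔA = 206 − 210 = -4; ΔZ = 82 − 84 = -2.
A drops by 4 and Z drops by 2 — the signature of alpha emission.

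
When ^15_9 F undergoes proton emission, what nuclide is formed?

O-14

Proton emission: mass number changes by -1, atomic number by -1.
A: 15 − 1 = 14; Z: 9 − 1 = 8.
Z = 8 is oxygen, so the daughter is ^14_8 O.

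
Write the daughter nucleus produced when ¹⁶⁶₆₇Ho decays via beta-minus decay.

Er-166

Beta-minus decay: mass number changes by +0, atomic number by +1.
A: 166 = 166; Z: 67 + 1 = 68.
Z = 68 is erbium, so the daughter is ¹⁶⁶₆₈Er.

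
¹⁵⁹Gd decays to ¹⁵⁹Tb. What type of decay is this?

ΔA = 159 − 159 = 0; ΔZ = 65 − 64 = +1.
A is unchanged and Z rises by 1 — a neutron has become a proton (β⁻ decay).

beta-minus decay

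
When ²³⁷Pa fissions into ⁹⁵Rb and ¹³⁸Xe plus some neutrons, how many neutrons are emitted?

4

Conserve mass number: 237 = 95 + 138 + k, so k = 237 − 233 = 4.
Check atomic number: 91 = 37 + 54 + 0 = 91. ✓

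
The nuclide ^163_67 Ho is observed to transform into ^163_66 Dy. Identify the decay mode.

ΔA = 163 − 163 = 0; ΔZ = 66 − 67 = -1.
A is unchanged and Z drops by 1 — a proton has become a neutron (β⁺ emission or electron capture).

beta-plus decay or electron capture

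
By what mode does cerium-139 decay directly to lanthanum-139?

beta-plus decay or electron capture

ΔA = 139 − 139 = 0; ΔZ = 57 − 58 = -1.
A is unchanged and Z drops by 1 — a proton has become a neutron (β⁺ emission or electron capture).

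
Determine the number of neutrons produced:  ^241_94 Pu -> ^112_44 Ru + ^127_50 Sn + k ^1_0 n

Conserve mass number: 241 = 112 + 127 + k, so k = 241 − 239 = 2.
Check atomic number: 94 = 44 + 50 + 0 = 94. ✓

2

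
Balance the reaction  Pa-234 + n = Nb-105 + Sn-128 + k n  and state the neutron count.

Conserve mass number: 235 = 105 + 128 + k, so k = 235 − 233 = 2.
Check atomic number: 91 = 41 + 50 + 0 = 91. ✓

2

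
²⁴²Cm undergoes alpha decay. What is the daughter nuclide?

Alpha decay: mass number changes by -4, atomic number by -2.
A: 242 − 4 = 238; Z: 96 − 2 = 94.
Z = 94 is plutonium, so the daughter is ²³⁸Pu.

Pu-238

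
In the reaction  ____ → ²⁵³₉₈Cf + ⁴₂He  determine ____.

Fm-257

Conserve mass number: A = 253 + 4, so A = 257.
Conserve atomic number: Z = 98 + 2, so Z = 100.
Z = 100 is fermium, so the species is ²⁵⁷₁₀₀Fm.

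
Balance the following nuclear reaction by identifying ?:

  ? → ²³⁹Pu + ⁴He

Cm-243

Conserve mass number: A = 239 + 4, so A = 243.
Conserve atomic number: Z = 94 + 2, so Z = 96.
Z = 96 is curium, so the species is ²⁴³Cm.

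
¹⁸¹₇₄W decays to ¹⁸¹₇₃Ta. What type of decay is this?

ΔA = 181 − 181 = 0; ΔZ = 73 − 74 = -1.
A is unchanged and Z drops by 1 — a proton has become a neutron (β⁺ emission or electron capture).

beta-plus decay or electron capture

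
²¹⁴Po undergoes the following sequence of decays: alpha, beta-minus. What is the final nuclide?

Start: (A, Z) = (214, 84).
After α: (210, 82).
After β⁻: (210, 83).
Z = 83 is bismuth.

Bi-210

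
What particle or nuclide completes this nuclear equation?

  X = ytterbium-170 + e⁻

Tm-170

Conserve mass number: A = 170 + 0, so A = 170.
Conserve atomic number: Z = 70 − 1, so Z = 69.
Z = 69 is thulium, so the species is thulium-170.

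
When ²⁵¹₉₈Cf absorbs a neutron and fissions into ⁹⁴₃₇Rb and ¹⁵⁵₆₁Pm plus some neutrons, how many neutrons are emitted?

3

Conserve mass number: 252 = 94 + 155 + k, so k = 252 − 249 = 3.
Check atomic number: 98 = 37 + 61 + 0 = 98. ✓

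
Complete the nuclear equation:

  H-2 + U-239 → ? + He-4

Pa-237

Conserve mass number: 2 + 239 = A + 4, so A = 237.
Conserve atomic number: 1 + 92 = Z + 2, so Z = 91.
Z = 91 is protactinium, so the species is Pa-237.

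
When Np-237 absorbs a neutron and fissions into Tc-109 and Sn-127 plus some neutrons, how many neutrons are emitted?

Conserve mass number: 238 = 109 + 127 + k, so k = 238 − 236 = 2.
Check atomic number: 93 = 43 + 50 + 0 = 93. ✓

2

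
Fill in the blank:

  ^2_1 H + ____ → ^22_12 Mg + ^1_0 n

Conserve mass number: 2 + A = 22 + 1, so A = 21.
Conserve atomic number: 1 + Z = 12 + 0, so Z = 11.
Z = 11 is sodium, so the species is ^21_11 Na.

Na-21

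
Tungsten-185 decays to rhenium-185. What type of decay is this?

beta-minus decay

ΔA = 185 − 185 = 0; ΔZ = 75 − 74 = +1.
A is unchanged and Z rises by 1 — a neutron has become a proton (β⁻ decay).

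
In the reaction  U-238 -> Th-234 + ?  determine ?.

Conserve mass number: 238 = 234 + A, so A = 4.
Conserve atomic number: 92 = 90 + Z, so Z = 2.
A = 4 and Z = 2 is He-4 — an alpha particle.

alpha particle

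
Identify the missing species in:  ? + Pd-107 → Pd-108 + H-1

Conserve mass number: A + 107 = 108 + 1, so A = 2.
Conserve atomic number: Z + 46 = 46 + 1, so Z = 1.
A = 2 and Z = 1 is H-2 — a deuteron.

deuteron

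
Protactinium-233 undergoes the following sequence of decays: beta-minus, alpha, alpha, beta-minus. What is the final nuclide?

Ac-225

Start: (A, Z) = (233, 91).
After β⁻: (233, 92).
After α: (229, 90).
After α: (225, 88).
After β⁻: (225, 89).
Z = 89 is actinium.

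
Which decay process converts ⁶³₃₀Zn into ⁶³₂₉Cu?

ΔA = 63 − 63 = 0; ΔZ = 29 − 30 = -1.
A is unchanged and Z drops by 1 — a proton has become a neutron (β⁺ emission or electron capture).

beta-plus decay or electron capture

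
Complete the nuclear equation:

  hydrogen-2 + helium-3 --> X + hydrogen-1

He-4

Conserve mass number: 2 + 3 = A + 1, so A = 4.
Conserve atomic number: 1 + 2 = Z + 1, so Z = 2.
A = 4 and Z = 2 is helium-4 — an alpha particle.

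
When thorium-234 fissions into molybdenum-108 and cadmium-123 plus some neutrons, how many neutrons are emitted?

Conserve mass number: 234 = 108 + 123 + k, so k = 234 − 231 = 3.
Check atomic number: 90 = 42 + 48 + 0 = 90. ✓

3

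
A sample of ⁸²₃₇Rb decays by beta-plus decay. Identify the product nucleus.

Kr-82

Beta-plus decay: mass number changes by +0, atomic number by -1.
A: 82 = 82; Z: 37 − 1 = 36.
Z = 36 is krypton, so the daughter is ⁸²₃₆Kr.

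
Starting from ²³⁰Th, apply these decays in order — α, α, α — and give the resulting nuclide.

Start: (A, Z) = (230, 90).
After α: (226, 88).
After α: (222, 86).
After α: (218, 84).
Z = 84 is polonium.

Po-218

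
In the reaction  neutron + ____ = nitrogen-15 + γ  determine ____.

N-14

Conserve mass number: 1 + A = 15 + 0, so A = 14.
Conserve atomic number: 0 + Z = 7 + 0, so Z = 7.
Z = 7 is nitrogen, so the species is nitrogen-14.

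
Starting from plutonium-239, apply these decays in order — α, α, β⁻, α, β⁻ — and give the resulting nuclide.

Start: (A, Z) = (239, 94).
After α: (235, 92).
After α: (231, 90).
After β⁻: (231, 91).
After α: (227, 89).
After β⁻: (227, 90).
Z = 90 is thorium.

Th-227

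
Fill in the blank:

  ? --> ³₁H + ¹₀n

Conserve mass number: A = 3 + 1, so A = 4.
Conserve atomic number: Z = 1 + 0, so Z = 1.
Z = 1 is hydrogen, so the species is ⁴₁H.

H-4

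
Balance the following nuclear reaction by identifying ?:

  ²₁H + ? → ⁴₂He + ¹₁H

He-3

Conserve mass number: 2 + A = 4 + 1, so A = 3.
Conserve atomic number: 1 + Z = 2 + 1, so Z = 2.
Z = 2 is helium, so the species is ³₂He.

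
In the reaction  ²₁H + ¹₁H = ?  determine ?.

He-3

Conserve mass number: 2 + 1 = A, so A = 3.
Conserve atomic number: 1 + 1 = Z, so Z = 2.
Z = 2 is helium, so the species is ³₂He.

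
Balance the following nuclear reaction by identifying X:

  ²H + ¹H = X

He-3

Conserve mass number: 2 + 1 = A, so A = 3.
Conserve atomic number: 1 + 1 = Z, so Z = 2.
Z = 2 is helium, so the species is ³He.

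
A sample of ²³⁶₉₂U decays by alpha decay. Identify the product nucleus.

Alpha decay: mass number changes by -4, atomic number by -2.
A: 236 − 4 = 232; Z: 92 − 2 = 90.
Z = 90 is thorium, so the daughter is ²³²₉₀Th.

Th-232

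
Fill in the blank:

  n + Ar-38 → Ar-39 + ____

gamma ray

Conserve mass number: 1 + 38 = 39 + A, so A = 0.
Conserve atomic number: 0 + 18 = 18 + Z, so Z = 0.
A = 0 and Z = 0 is γ — a gamma ray.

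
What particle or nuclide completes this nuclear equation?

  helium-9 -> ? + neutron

Conserve mass number: 9 = A + 1, so A = 8.
Conserve atomic number: 2 = Z + 0, so Z = 2.
Z = 2 is helium, so the species is helium-8.

He-8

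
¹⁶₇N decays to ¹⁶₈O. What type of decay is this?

beta-minus decay

ΔA = 16 − 16 = 0; ΔZ = 8 − 7 = +1.
A is unchanged and Z rises by 1 — a neutron has become a proton (β⁻ decay).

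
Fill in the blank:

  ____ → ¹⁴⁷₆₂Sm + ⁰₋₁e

Conserve mass number: A = 147 + 0, so A = 147.
Conserve atomic number: Z = 62 − 1, so Z = 61.
Z = 61 is promethium, so the species is ¹⁴⁷₆₁Pm.

Pm-147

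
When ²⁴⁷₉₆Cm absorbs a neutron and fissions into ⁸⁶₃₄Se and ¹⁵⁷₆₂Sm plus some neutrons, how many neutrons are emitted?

5

Conserve mass number: 248 = 86 + 157 + k, so k = 248 − 243 = 5.
Check atomic number: 96 = 34 + 62 + 0 = 96. ✓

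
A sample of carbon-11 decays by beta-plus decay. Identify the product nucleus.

B-11

Beta-plus decay: mass number changes by +0, atomic number by -1.
A: 11 = 11; Z: 6 − 1 = 5.
Z = 5 is boron, so the daughter is boron-11.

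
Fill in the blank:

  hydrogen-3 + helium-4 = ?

Li-7

Conserve mass number: 3 + 4 = A, so A = 7.
Conserve atomic number: 1 + 2 = Z, so Z = 3.
Z = 3 is lithium, so the species is lithium-7.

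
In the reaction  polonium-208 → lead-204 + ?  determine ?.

Conserve mass number: 208 = 204 + A, so A = 4.
Conserve atomic number: 84 = 82 + Z, so Z = 2.
A = 4 and Z = 2 is helium-4 — an alpha particle.

alpha particle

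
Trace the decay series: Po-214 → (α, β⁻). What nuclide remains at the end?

Bi-210

Start: (A, Z) = (214, 84).
After α: (210, 82).
After β⁻: (210, 83).
Z = 83 is bismuth.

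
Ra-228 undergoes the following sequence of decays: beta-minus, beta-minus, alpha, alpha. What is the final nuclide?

Start: (A, Z) = (228, 88).
After β⁻: (228, 89).
After β⁻: (228, 90).
After α: (224, 88).
After α: (220, 86).
Z = 86 is radon.

Rn-220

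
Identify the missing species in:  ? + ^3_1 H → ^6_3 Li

He-3

Conserve mass number: A + 3 = 6, so A = 3.
Conserve atomic number: Z + 1 = 3, so Z = 2.
Z = 2 is helium, so the species is ^3_2 He.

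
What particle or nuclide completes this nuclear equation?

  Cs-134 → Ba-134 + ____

beta-minus particle

Conserve mass number: 134 = 134 + A, so A = 0.
Conserve atomic number: 55 = 56 + Z, so Z = -1.
A = 0 and Z = -1 is e⁻ — a beta-minus particle.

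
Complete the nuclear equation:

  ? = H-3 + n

H-4

Conserve mass number: A = 3 + 1, so A = 4.
Conserve atomic number: Z = 1 + 0, so Z = 1.
Z = 1 is hydrogen, so the species is H-4.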